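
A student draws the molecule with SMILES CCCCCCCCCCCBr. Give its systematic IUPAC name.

The parent chain contains 11 carbons (undecane).
Choose the numbering such that the substituent locant set {1} is lower than {11} at the first point of difference.
That gives a bromo group at C-1.
The name is 1-bromoundecane.

1-bromoundecane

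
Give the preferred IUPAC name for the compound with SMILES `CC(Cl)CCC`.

2-chloropentane

The parent chain contains 5 carbons (pentane).
The numbering direction is chosen so that the substituent locant set {2} is lower than {4} at the first point of difference.
This places a chloro group at C-2.
Putting it together: 2-chloropentane.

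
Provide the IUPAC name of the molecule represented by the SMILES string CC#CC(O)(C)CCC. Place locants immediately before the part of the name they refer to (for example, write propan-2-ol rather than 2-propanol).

4-methylhept-2-yn-4-ol

The longest chain bearing the –OH group and the multiple bond is 7 carbons long (heptane).
The principal characteristic group is an alcohol (–OH), named with the suffix -ol.
The chain contains a C≡C triple bond, so the unsaturation ending is -yne.
The numbering direction is chosen so that numbering from this end puts the triple bond at C-2 rather than C-5.
With this numbering: the hydroxyl at C-4; the triple bond between C-2 and C-3; a methyl group at C-4.
Assembling the pieces gives 4-methylhept-2-yn-4-ol.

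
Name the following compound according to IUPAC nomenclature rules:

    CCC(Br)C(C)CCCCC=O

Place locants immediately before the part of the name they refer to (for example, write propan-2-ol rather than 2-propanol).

Counting along the main chain through the –CHO group gives 9 carbons: the parent is nonane.
The highest-priority functional group is an aldehyde (terminal –CHO), so the name ends in -al.
The numbering direction is chosen so that the aldehyde carbon is C-1 by definition.
This places a bromo group at C-7; a methyl group at C-6.
The substituents are ordered alphabetically, ignoring any di-/tri- multipliers.
Putting it together: 7-bromo-6-methylnonanal.

7-bromo-6-methylnonanal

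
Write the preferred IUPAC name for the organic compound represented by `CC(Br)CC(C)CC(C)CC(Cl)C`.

2-bromo-8-chloro-4,6-dimethylnonane

The parent chain contains 9 carbons (nonane).
Number the chain so that the locant sets are identical either way, so the alphabetically earlier bromo substituent takes the lower locant (2 rather than 8).
This places a bromo group at C-2; a chloro group at C-8; methyl groups at C-4 and C-6.
The substituents are ordered alphabetically, ignoring any di-/tri- multipliers.
The name is 2-bromo-8-chloro-4,6-dimethylnonane.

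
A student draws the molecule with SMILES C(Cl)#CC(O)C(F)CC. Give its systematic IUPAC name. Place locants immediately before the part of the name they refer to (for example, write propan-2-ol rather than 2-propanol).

1-chloro-4-fluorohex-1-yn-3-ol

Counting along the main chain through the –OH group and the multiple bond gives 6 carbons: the parent is hexane.
An alcohol (–OH) is the principal characteristic group, giving the suffix -ol.
The chain contains a C≡C triple bond, so the unsaturation ending is -yne.
Number the chain so that numbering from this end puts the hydroxyl group at C-3 rather than C-4.
With this numbering: the hydroxyl at C-3; the triple bond between C-1 and C-2; a chloro group at C-1; a fluoro group at C-4.
Prefixes are listed alphabetically: chloro, fluoro.
Putting it together: 1-chloro-4-fluorohex-1-yn-3-ol.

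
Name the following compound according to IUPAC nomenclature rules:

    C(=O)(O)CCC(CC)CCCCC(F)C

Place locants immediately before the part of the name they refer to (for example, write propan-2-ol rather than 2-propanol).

The longest chain bearing the –COOH group is 10 carbons long (decane).
The highest-priority functional group is a carboxylic acid (terminal –COOH), so the name ends in -oic acid.
The numbering direction is chosen so that the carboxylic acid carbon is C-1 by definition.
With this numbering: an ethyl group at C-4; a fluoro group at C-9.
Prefixes are listed alphabetically: ethyl, fluoro.
Putting it together: 4-ethyl-9-fluorodecanoic acid.

4-ethyl-9-fluorodecanoic acid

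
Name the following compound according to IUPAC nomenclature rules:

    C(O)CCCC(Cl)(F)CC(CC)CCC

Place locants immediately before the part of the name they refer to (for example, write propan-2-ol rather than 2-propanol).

5-chloro-7-ethyl-5-fluorodecan-1-ol

Counting along the main chain through the –OH group gives 10 carbons: the parent is decane.
The highest-priority functional group is an alcohol (–OH), so the name ends in -ol.
Number the chain so that numbering from this end puts the hydroxyl group at C-1 rather than C-10.
That gives the hydroxyl at C-1; a chloro group at C-5; an ethyl group at C-7; a fluoro group at C-5.
Substituent prefixes are cited in alphabetical order (multiplying prefixes like di-/tri- are ignored for ordering).
The name is 5-chloro-7-ethyl-5-fluorodecan-1-ol.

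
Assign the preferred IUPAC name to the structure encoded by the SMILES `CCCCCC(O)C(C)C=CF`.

1-fluoro-3-methylnon-1-en-4-ol

The longest chain bearing the –OH group and the multiple bond is 9 carbons long (nonane).
The principal characteristic group is an alcohol (–OH), named with the suffix -ol.
There is one C=C double bond, indicated by the ending -ene.
Number the chain so that numbering from this end puts the hydroxyl group at C-4 rather than C-6.
With this numbering: the hydroxyl at C-4; the double bond between C-1 and C-2; a fluoro group at C-1; a methyl group at C-3.
The substituents are ordered alphabetically, ignoring any di-/tri- multipliers.
Putting it together: 1-fluoro-3-methylnon-1-en-4-ol.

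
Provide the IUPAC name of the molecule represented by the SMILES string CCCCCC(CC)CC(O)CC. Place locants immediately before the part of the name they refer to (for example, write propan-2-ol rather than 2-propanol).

The longest carbon chain that includes the –OH group has 10 carbons, so the parent hydride is decane.
An alcohol (–OH) is the principal characteristic group, giving the suffix -ol.
The numbering direction is chosen so that numbering from this end puts the hydroxyl group at C-3 rather than C-8.
This places the hydroxyl at C-3; an ethyl group at C-5.
Assembling the pieces gives 5-ethyldecan-3-ol.

5-ethyldecan-3-ol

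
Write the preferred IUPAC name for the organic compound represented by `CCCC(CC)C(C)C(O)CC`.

5-ethyl-4-methyloctan-3-ol

The longest carbon chain that includes the –OH group has 8 carbons, so the parent hydride is octane.
An alcohol (–OH) is the principal characteristic group, giving the suffix -ol.
The numbering direction is chosen so that numbering from this end puts the hydroxyl group at C-3 rather than C-6.
With this numbering: the hydroxyl at C-3; an ethyl group at C-5; a methyl group at C-4.
Prefixes are listed alphabetically: ethyl, methyl.
Putting it together: 5-ethyl-4-methyloctan-3-ol.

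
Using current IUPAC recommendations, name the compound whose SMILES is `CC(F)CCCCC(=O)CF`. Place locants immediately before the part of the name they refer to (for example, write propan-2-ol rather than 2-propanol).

1,7-difluorooctan-2-one

Counting along the main chain through the carbonyl gives 8 carbons: the parent is octane.
A ketone (C=O on an internal carbon) is the principal characteristic group, giving the suffix -one.
Number the chain so that numbering from this end puts the carbonyl group at C-2 rather than C-7.
That gives the carbonyl at C-2; fluoro groups at C-1 and C-7.
Putting it together: 1,7-difluorooctan-2-one.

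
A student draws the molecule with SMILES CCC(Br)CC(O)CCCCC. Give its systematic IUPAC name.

The longest chain bearing the –OH group is 10 carbons long (decane).
The principal characteristic group is an alcohol (–OH), named with the suffix -ol.
The numbering direction is chosen so that numbering from this end puts the hydroxyl group at C-5 rather than C-6.
With this numbering: the hydroxyl at C-5; a bromo group at C-3.
The name is 3-bromodecan-5-ol.

3-bromodecan-5-ol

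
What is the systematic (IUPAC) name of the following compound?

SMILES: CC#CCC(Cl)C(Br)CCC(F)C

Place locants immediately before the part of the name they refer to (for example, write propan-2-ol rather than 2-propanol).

Counting along the main chain through the multiple bond gives 10 carbons: the parent is decane.
A C≡C triple bond in the chain gives the infix -yne-.
The numbering direction is chosen so that numbering from this end puts the triple bond at C-2 rather than C-8.
With this numbering: the triple bond between C-2 and C-3; a bromo group at C-6; a chloro group at C-5; a fluoro group at C-9.
Prefixes are listed alphabetically: bromo, chloro, fluoro.
The name is 6-bromo-5-chloro-9-fluorodec-2-yne.

6-bromo-5-chloro-9-fluorodec-2-yne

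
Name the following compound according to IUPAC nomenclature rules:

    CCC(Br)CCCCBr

The parent chain contains 7 carbons (heptane).
The numbering direction is chosen so that the substituent locant set {1,5} is lower than {3,7} at the first point of difference.
With this numbering: bromo groups at C-1 and C-5.
Putting it together: 1,5-dibromoheptane.

1,5-dibromoheptane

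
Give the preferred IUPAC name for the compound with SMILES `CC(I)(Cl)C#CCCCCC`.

2-chloro-2-iodonon-3-yne

The longest carbon chain that includes the multiple bond has 9 carbons, so the parent hydride is nonane.
A C≡C triple bond in the chain gives the infix -yne-.
Number the chain so that numbering from this end puts the triple bond at C-3 rather than C-6.
With this numbering: the triple bond between C-3 and C-4; a chloro group at C-2; an iodo group at C-2.
Substituent prefixes are cited in alphabetical order (multiplying prefixes like di-/tri- are ignored for ordering).
The name is 2-chloro-2-iodonon-3-yne.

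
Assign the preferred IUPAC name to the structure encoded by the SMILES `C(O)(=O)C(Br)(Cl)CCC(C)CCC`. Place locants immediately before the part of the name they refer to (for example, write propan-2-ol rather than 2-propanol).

The longest carbon chain that includes the –COOH group has 8 carbons, so the parent hydride is octane.
A carboxylic acid (terminal –COOH) is the principal characteristic group, giving the suffix -oic acid.
The numbering direction is chosen so that the carboxylic acid carbon is C-1 by definition.
That gives a bromo group at C-2; a chloro group at C-2; a methyl group at C-5.
Substituent prefixes are cited in alphabetical order (multiplying prefixes like di-/tri- are ignored for ordering).
Putting it together: 2-bromo-2-chloro-5-methyloctanoic acid.

2-bromo-2-chloro-5-methyloctanoic acid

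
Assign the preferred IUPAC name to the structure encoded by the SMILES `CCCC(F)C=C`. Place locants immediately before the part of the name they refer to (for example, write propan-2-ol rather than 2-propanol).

The longest chain bearing the multiple bond is 6 carbons long (hexane).
There is one C=C double bond, indicated by the ending -ene.
Number the chain so that numbering from this end puts the double bond at C-1 rather than C-5.
This places the double bond between C-1 and C-2; a fluoro group at C-3.
Putting it together: 3-fluorohex-1-ene.

3-fluorohex-1-ene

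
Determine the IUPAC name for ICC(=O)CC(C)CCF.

Counting along the main chain through the carbonyl gives 6 carbons: the parent is hexane.
The highest-priority functional group is a ketone (C=O on an internal carbon), so the name ends in -one.
Choose the numbering such that numbering from this end puts the carbonyl group at C-2 rather than C-5.
This places the carbonyl at C-2; a fluoro group at C-6; an iodo group at C-1; a methyl group at C-4.
Prefixes are listed alphabetically: fluoro, iodo, methyl.
The name is 6-fluoro-1-iodo-4-methylhexan-2-one.

6-fluoro-1-iodo-4-methylhexan-2-one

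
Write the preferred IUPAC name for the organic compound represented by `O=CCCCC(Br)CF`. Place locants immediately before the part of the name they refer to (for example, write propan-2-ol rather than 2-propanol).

5-bromo-6-fluorohexanal

The longest carbon chain that includes the –CHO group has 6 carbons, so the parent hydride is hexane.
The principal characteristic group is an aldehyde (terminal –CHO), named with the suffix -al.
The numbering direction is chosen so that the aldehyde carbon is C-1 by definition.
With this numbering: a bromo group at C-5; a fluoro group at C-6.
Substituent prefixes are cited in alphabetical order (multiplying prefixes like di-/tri- are ignored for ordering).
The name is 5-bromo-6-fluorohexanal.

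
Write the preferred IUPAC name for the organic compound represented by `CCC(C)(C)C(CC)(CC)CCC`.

The longest carbon chain is 7 atoms: the parent is heptane.
Choose the numbering such that the substituent locant set {3,3,4,4} is lower than {4,4,5,5} at the first point of difference.
With this numbering: two ethyl groups at C-4; two methyl groups at C-3.
Prefixes are listed alphabetically: ethyl, methyl.
Putting it together: 4,4-diethyl-3,3-dimethylheptane.

4,4-diethyl-3,3-dimethylheptane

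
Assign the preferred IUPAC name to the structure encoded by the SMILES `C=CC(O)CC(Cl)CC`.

Counting along the main chain through the –OH group and the multiple bond gives 7 carbons: the parent is heptane.
The principal characteristic group is an alcohol (–OH), named with the suffix -ol.
There is one C=C double bond, indicated by the ending -ene.
The numbering direction is chosen so that numbering from this end puts the hydroxyl group at C-3 rather than C-5.
That gives the hydroxyl at C-3; the double bond between C-1 and C-2; a chloro group at C-5.
The name is 5-chlorohept-1-en-3-ol.

5-chlorohept-1-en-3-ol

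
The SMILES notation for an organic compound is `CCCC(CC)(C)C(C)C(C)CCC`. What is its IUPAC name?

4-ethyl-4,5,6-trimethylnonane

The longest continuous carbon chain has 9 atoms, so the parent hydride is nonane.
Choose the numbering such that the substituent locant set {4,4,5,6} is lower than {4,5,6,6} at the first point of difference.
With this numbering: an ethyl group at C-4; methyl groups at C-4 and C-5 and C-6.
The substituents are ordered alphabetically, ignoring any di-/tri- multipliers.
The name is 4-ethyl-4,5,6-trimethylnonane.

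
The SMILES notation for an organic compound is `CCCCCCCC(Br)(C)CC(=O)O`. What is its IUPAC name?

3-bromo-3-methyldecanoic acid

Counting along the main chain through the –COOH group gives 10 carbons: the parent is decane.
The highest-priority functional group is a carboxylic acid (terminal –COOH), so the name ends in -oic acid.
Choose the numbering such that the carboxylic acid carbon is C-1 by definition.
This places a bromo group at C-3; a methyl group at C-3.
The substituents are ordered alphabetically, ignoring any di-/tri- multipliers.
Assembling the pieces gives 3-bromo-3-methyldecanoic acid.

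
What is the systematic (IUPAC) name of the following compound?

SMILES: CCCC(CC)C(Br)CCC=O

4-bromo-5-ethyloctanal

The longest chain bearing the –CHO group is 8 carbons long (octane).
The principal characteristic group is an aldehyde (terminal –CHO), named with the suffix -al.
The numbering direction is chosen so that the aldehyde carbon is C-1 by definition.
That gives a bromo group at C-4; an ethyl group at C-5.
Substituent prefixes are cited in alphabetical order (multiplying prefixes like di-/tri- are ignored for ordering).
Putting it together: 4-bromo-5-ethyloctanal.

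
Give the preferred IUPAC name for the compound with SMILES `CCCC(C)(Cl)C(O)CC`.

Counting along the main chain through the –OH group gives 7 carbons: the parent is heptane.
The principal characteristic group is an alcohol (–OH), named with the suffix -ol.
Choose the numbering such that numbering from this end puts the hydroxyl group at C-3 rather than C-5.
That gives the hydroxyl at C-3; a chloro group at C-4; a methyl group at C-4.
The substituents are ordered alphabetically, ignoring any di-/tri- multipliers.
Putting it together: 4-chloro-4-methylheptan-3-ol.

4-chloro-4-methylheptan-3-ol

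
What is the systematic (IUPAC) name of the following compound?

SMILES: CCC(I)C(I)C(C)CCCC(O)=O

6,7-diiodo-5-methylnonanoic acid

The longest chain bearing the –COOH group is 9 carbons long (nonane).
A carboxylic acid (terminal –COOH) is the principal characteristic group, giving the suffix -oic acid.
Choose the numbering such that the carboxylic acid carbon is C-1 by definition.
That gives iodo groups at C-6 and C-7; a methyl group at C-5.
Substituent prefixes are cited in alphabetical order (multiplying prefixes like di-/tri- are ignored for ordering).
Assembling the pieces gives 6,7-diiodo-5-methylnonanoic acid.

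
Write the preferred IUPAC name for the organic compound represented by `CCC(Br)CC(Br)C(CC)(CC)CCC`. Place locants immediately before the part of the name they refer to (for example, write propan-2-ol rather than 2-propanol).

The longest continuous carbon chain has 9 atoms, so the parent hydride is nonane.
The numbering direction is chosen so that the substituent locant set {3,5,6,6} is lower than {4,4,5,7} at the first point of difference.
With this numbering: bromo groups at C-3 and C-5; two ethyl groups at C-6.
Prefixes are listed alphabetically: bromo, ethyl.
Assembling the pieces gives 3,5-dibromo-6,6-diethylnonane.

3,5-dibromo-6,6-diethylnonane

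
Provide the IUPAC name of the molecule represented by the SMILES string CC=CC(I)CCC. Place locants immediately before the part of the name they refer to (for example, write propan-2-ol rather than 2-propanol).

The longest chain bearing the multiple bond is 7 carbons long (heptane).
A C=C double bond in the chain gives the infix -ene-.
The numbering direction is chosen so that numbering from this end puts the double bond at C-2 rather than C-5.
This places the double bond between C-2 and C-3; an iodo group at C-4.
Assembling the pieces gives 4-iodohept-2-ene.

4-iodohept-2-ene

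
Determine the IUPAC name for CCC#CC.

The longest chain bearing the multiple bond is 5 carbons long (pentane).
A C≡C triple bond in the chain gives the infix -yne-.
Number the chain so that numbering from this end puts the triple bond at C-2 rather than C-3.
That gives the triple bond between C-2 and C-3.
The name is pent-2-yne.

pent-2-yne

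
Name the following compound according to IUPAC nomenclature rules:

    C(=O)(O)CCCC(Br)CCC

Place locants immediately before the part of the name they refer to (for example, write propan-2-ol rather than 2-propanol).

5-bromooctanoic acid

Counting along the main chain through the –COOH group gives 8 carbons: the parent is octane.
The principal characteristic group is a carboxylic acid (terminal –COOH), named with the suffix -oic acid.
Choose the numbering such that the carboxylic acid carbon is C-1 by definition.
That gives a bromo group at C-5.
The name is 5-bromooctanoic acid.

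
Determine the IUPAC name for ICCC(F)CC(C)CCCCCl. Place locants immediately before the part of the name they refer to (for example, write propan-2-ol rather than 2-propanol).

The parent chain contains 9 carbons (nonane).
Choose the numbering such that the substituent locant set {1,3,5,9} is lower than {1,5,7,9} at the first point of difference.
That gives a chloro group at C-9; a fluoro group at C-3; an iodo group at C-1; a methyl group at C-5.
Prefixes are listed alphabetically: chloro, fluoro, iodo, methyl.
The name is 9-chloro-3-fluoro-1-iodo-5-methylnonane.

9-chloro-3-fluoro-1-iodo-5-methylnonane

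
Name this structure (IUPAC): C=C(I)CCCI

The longest carbon chain that includes the multiple bond has 5 carbons, so the parent hydride is pentane.
The chain contains a C=C double bond, so the unsaturation ending is -ene.
Choose the numbering such that numbering from this end puts the double bond at C-1 rather than C-4.
This places the double bond between C-1 and C-2; iodo groups at C-2 and C-5.
The name is 2,5-diiodopent-1-ene.

2,5-diiodopent-1-ene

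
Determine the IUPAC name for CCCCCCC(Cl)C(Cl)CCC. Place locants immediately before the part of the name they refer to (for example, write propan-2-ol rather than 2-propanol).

4,5-dichloroundecane

The parent chain contains 11 carbons (undecane).
Choose the numbering such that the substituent locant set {4,5} is lower than {7,8} at the first point of difference.
With this numbering: chloro groups at C-4 and C-5.
Assembling the pieces gives 4,5-dichloroundecane.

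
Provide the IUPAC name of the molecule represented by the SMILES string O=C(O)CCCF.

Counting along the main chain through the –COOH group gives 4 carbons: the parent is butane.
A carboxylic acid (terminal –COOH) is the principal characteristic group, giving the suffix -oic acid.
Choose the numbering such that the carboxylic acid carbon is C-1 by definition.
This places a fluoro group at C-4.
Assembling the pieces gives 4-fluorobutanoic acid.

4-fluorobutanoic acid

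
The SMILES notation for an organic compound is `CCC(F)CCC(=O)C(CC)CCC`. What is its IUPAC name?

The longest chain bearing the carbonyl is 10 carbons long (decane).
The principal characteristic group is a ketone (C=O on an internal carbon), named with the suffix -one.
Choose the numbering such that numbering from this end puts the carbonyl group at C-5 rather than C-6.
This places the carbonyl at C-5; an ethyl group at C-4; a fluoro group at C-8.
Substituent prefixes are cited in alphabetical order (multiplying prefixes like di-/tri- are ignored for ordering).
The name is 4-ethyl-8-fluorodecan-5-one.

4-ethyl-8-fluorodecan-5-one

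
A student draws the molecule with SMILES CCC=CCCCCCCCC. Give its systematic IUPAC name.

The longest chain bearing the multiple bond is 12 carbons long (dodecane).
There is one C=C double bond, indicated by the ending -ene.
The numbering direction is chosen so that numbering from this end puts the double bond at C-3 rather than C-9.
That gives the double bond between C-3 and C-4.
Putting it together: dodec-3-ene.

dodec-3-ene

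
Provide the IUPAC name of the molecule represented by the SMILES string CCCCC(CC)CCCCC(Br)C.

The longest continuous carbon chain has 11 atoms, so the parent hydride is undecane.
The numbering direction is chosen so that the substituent locant set {2,7} is lower than {5,10} at the first point of difference.
With this numbering: a bromo group at C-2; an ethyl group at C-7.
Prefixes are listed alphabetically: bromo, ethyl.
Assembling the pieces gives 2-bromo-7-ethylundecane.

2-bromo-7-ethylundecane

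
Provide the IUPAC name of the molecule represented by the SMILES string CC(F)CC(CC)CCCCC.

The longest continuous carbon chain has 9 atoms, so the parent hydride is nonane.
The numbering direction is chosen so that the substituent locant set {2,4} is lower than {6,8} at the first point of difference.
This places an ethyl group at C-4; a fluoro group at C-2.
Prefixes are listed alphabetically: ethyl, fluoro.
Putting it together: 4-ethyl-2-fluorononane.

4-ethyl-2-fluorononane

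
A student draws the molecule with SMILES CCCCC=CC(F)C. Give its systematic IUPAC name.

2-fluorooct-3-ene

The longest carbon chain that includes the multiple bond has 8 carbons, so the parent hydride is octane.
A C=C double bond in the chain gives the infix -ene-.
The numbering direction is chosen so that numbering from this end puts the double bond at C-3 rather than C-5.
That gives the double bond between C-3 and C-4; a fluoro group at C-2.
The name is 2-fluorooct-3-ene.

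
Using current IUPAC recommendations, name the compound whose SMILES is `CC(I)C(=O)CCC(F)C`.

6-fluoro-2-iodoheptan-3-one

The longest chain bearing the carbonyl is 7 carbons long (heptane).
A ketone (C=O on an internal carbon) is the principal characteristic group, giving the suffix -one.
Choose the numbering such that numbering from this end puts the carbonyl group at C-3 rather than C-5.
With this numbering: the carbonyl at C-3; a fluoro group at C-6; an iodo group at C-2.
Substituent prefixes are cited in alphabetical order (multiplying prefixes like di-/tri- are ignored for ordering).
The name is 6-fluoro-2-iodoheptan-3-one.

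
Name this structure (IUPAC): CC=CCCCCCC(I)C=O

The longest chain bearing the –CHO group and the multiple bond is 10 carbons long (decane).
An aldehyde (terminal –CHO) is the principal characteristic group, giving the suffix -al.
A C=C double bond in the chain gives the infix -ene-.
Choose the numbering such that the aldehyde carbon is C-1 by definition.
That gives the double bond between C-8 and C-9; an iodo group at C-2.
The name is 2-iododec-8-enal.

2-iododec-8-enal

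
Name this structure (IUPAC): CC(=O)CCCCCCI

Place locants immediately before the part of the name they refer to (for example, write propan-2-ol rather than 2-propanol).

The longest chain bearing the carbonyl is 8 carbons long (octane).
The principal characteristic group is a ketone (C=O on an internal carbon), named with the suffix -one.
Number the chain so that numbering from this end puts the carbonyl group at C-2 rather than C-7.
That gives the carbonyl at C-2; an iodo group at C-8.
Putting it together: 8-iodooctan-2-one.

8-iodooctan-2-one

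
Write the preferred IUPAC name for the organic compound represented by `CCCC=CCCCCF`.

9-fluoronon-4-ene

The longest carbon chain that includes the multiple bond has 9 carbons, so the parent hydride is nonane.
The chain contains a C=C double bond, so the unsaturation ending is -ene.
Choose the numbering such that numbering from this end puts the double bond at C-4 rather than C-5.
With this numbering: the double bond between C-4 and C-5; a fluoro group at C-9.
Assembling the pieces gives 9-fluoronon-4-ene.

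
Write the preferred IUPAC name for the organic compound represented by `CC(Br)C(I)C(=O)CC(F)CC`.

2-bromo-6-fluoro-3-iodooctan-4-one

Counting along the main chain through the carbonyl gives 8 carbons: the parent is octane.
The principal characteristic group is a ketone (C=O on an internal carbon), named with the suffix -one.
Number the chain so that numbering from this end puts the carbonyl group at C-4 rather than C-5.
That gives the carbonyl at C-4; a bromo group at C-2; a fluoro group at C-6; an iodo group at C-3.
The substituents are ordered alphabetically, ignoring any di-/tri- multipliers.
The name is 2-bromo-6-fluoro-3-iodooctan-4-one.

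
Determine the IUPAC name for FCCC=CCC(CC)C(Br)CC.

Counting along the main chain through the multiple bond gives 9 carbons: the parent is nonane.
A C=C double bond in the chain gives the infix -ene-.
Choose the numbering such that numbering from this end puts the double bond at C-3 rather than C-6.
This places the double bond between C-3 and C-4; a bromo group at C-7; an ethyl group at C-6; a fluoro group at C-1.
The substituents are ordered alphabetically, ignoring any di-/tri- multipliers.
Assembling the pieces gives 7-bromo-6-ethyl-1-fluoronon-3-ene.

7-bromo-6-ethyl-1-fluoronon-3-ene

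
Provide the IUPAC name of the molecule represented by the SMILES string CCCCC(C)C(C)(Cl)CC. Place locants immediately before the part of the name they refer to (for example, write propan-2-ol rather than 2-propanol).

3-chloro-3,4-dimethyloctane

The parent chain contains 8 carbons (octane).
Choose the numbering such that the substituent locant set {3,3,4} is lower than {5,6,6} at the first point of difference.
With this numbering: a chloro group at C-3; methyl groups at C-3 and C-4.
Substituent prefixes are cited in alphabetical order (multiplying prefixes like di-/tri- are ignored for ordering).
Assembling the pieces gives 3-chloro-3,4-dimethyloctane.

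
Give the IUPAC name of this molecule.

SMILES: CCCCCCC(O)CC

The longest chain bearing the –OH group is 9 carbons long (nonane).
The highest-priority functional group is an alcohol (–OH), so the name ends in -ol.
The numbering direction is chosen so that numbering from this end puts the hydroxyl group at C-3 rather than C-7.
With this numbering: the hydroxyl at C-3.
Putting it together: nonan-3-ol.

nonan-3-ol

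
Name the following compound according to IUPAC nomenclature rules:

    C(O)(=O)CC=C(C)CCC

4-methylhept-3-enoic acid

The longest carbon chain that includes the –COOH group and the multiple bond has 7 carbons, so the parent hydride is heptane.
The principal characteristic group is a carboxylic acid (terminal –COOH), named with the suffix -oic acid.
A C=C double bond in the chain gives the infix -ene-.
Number the chain so that the carboxylic acid carbon is C-1 by definition.
This places the double bond between C-3 and C-4; a methyl group at C-4.
The name is 4-methylhept-3-enoic acid.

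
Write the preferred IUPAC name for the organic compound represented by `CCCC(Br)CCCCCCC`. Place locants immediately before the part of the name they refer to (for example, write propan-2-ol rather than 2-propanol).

The parent chain contains 11 carbons (undecane).
Choose the numbering such that the substituent locant set {4} is lower than {8} at the first point of difference.
That gives a bromo group at C-4.
Assembling the pieces gives 4-bromoundecane.

4-bromoundecane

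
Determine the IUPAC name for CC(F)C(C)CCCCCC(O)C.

9-fluoro-8-methyldecan-2-ol

The longest carbon chain that includes the –OH group has 10 carbons, so the parent hydride is decane.
An alcohol (–OH) is the principal characteristic group, giving the suffix -ol.
Choose the numbering such that numbering from this end puts the hydroxyl group at C-2 rather than C-9.
That gives the hydroxyl at C-2; a fluoro group at C-9; a methyl group at C-8.
Prefixes are listed alphabetically: fluoro, methyl.
The name is 9-fluoro-8-methyldecan-2-ol.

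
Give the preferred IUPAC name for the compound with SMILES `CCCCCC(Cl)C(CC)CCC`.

The longest carbon chain is 10 atoms: the parent is decane.
Choose the numbering such that the substituent locant set {4,5} is lower than {6,7} at the first point of difference.
With this numbering: a chloro group at C-5; an ethyl group at C-4.
Substituent prefixes are cited in alphabetical order (multiplying prefixes like di-/tri- are ignored for ordering).
Putting it together: 5-chloro-4-ethyldecane.

5-chloro-4-ethyldecane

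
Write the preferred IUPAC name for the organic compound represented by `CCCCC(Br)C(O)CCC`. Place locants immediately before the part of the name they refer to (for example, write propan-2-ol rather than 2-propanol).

The longest carbon chain that includes the –OH group has 9 carbons, so the parent hydride is nonane.
The principal characteristic group is an alcohol (–OH), named with the suffix -ol.
The numbering direction is chosen so that numbering from this end puts the hydroxyl group at C-4 rather than C-6.
This places the hydroxyl at C-4; a bromo group at C-5.
Putting it together: 5-bromononan-4-ol.

5-bromononan-4-ol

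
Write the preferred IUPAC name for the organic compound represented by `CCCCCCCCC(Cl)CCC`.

4-chlorododecane

The longest carbon chain is 12 atoms: the parent is dodecane.
The numbering direction is chosen so that the substituent locant set {4} is lower than {9} at the first point of difference.
That gives a chloro group at C-4.
Putting it together: 4-chlorododecane.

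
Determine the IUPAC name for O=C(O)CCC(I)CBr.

5-bromo-4-iodopentanoic acid

The longest carbon chain that includes the –COOH group has 5 carbons, so the parent hydride is pentane.
The principal characteristic group is a carboxylic acid (terminal –COOH), named with the suffix -oic acid.
Number the chain so that the carboxylic acid carbon is C-1 by definition.
This places a bromo group at C-5; an iodo group at C-4.
Prefixes are listed alphabetically: bromo, iodo.
The name is 5-bromo-4-iodopentanoic acid.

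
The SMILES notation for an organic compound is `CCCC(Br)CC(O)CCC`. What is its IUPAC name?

Counting along the main chain through the –OH group gives 9 carbons: the parent is nonane.
The highest-priority functional group is an alcohol (–OH), so the name ends in -ol.
Number the chain so that numbering from this end puts the hydroxyl group at C-4 rather than C-6.
With this numbering: the hydroxyl at C-4; a bromo group at C-6.
The name is 6-bromononan-4-ol.

6-bromononan-4-ol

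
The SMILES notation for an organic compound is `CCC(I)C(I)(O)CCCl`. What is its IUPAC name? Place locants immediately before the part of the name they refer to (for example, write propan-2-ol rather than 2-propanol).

The longest carbon chain that includes the –OH group has 6 carbons, so the parent hydride is hexane.
The highest-priority functional group is an alcohol (–OH), so the name ends in -ol.
Number the chain so that numbering from this end puts the hydroxyl group at C-3 rather than C-4.
With this numbering: the hydroxyl at C-3; a chloro group at C-1; iodo groups at C-3 and C-4.
Prefixes are listed alphabetically: chloro, iodo.
Putting it together: 1-chloro-3,4-diiodohexan-3-ol.

1-chloro-3,4-diiodohexan-3-ol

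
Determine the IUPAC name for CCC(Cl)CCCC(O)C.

The longest carbon chain that includes the –OH group has 8 carbons, so the parent hydride is octane.
The principal characteristic group is an alcohol (–OH), named with the suffix -ol.
Number the chain so that numbering from this end puts the hydroxyl group at C-2 rather than C-7.
This places the hydroxyl at C-2; a chloro group at C-6.
Putting it together: 6-chlorooctan-2-ol.

6-chlorooctan-2-ol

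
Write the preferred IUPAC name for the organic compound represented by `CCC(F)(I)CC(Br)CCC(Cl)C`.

5-bromo-2-chloro-7-fluoro-7-iodononane

The longest carbon chain is 9 atoms: the parent is nonane.
The numbering direction is chosen so that the substituent locant set {2,5,7,7} is lower than {3,3,5,8} at the first point of difference.
This places a bromo group at C-5; a chloro group at C-2; a fluoro group at C-7; an iodo group at C-7.
Substituent prefixes are cited in alphabetical order (multiplying prefixes like di-/tri- are ignored for ordering).
Assembling the pieces gives 5-bromo-2-chloro-7-fluoro-7-iodononane.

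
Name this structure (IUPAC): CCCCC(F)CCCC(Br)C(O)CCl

3-bromo-1-chloro-7-fluoroundecan-2-ol

The longest carbon chain that includes the –OH group has 11 carbons, so the parent hydride is undecane.
An alcohol (–OH) is the principal characteristic group, giving the suffix -ol.
Number the chain so that numbering from this end puts the hydroxyl group at C-2 rather than C-10.
With this numbering: the hydroxyl at C-2; a bromo group at C-3; a chloro group at C-1; a fluoro group at C-7.
Prefixes are listed alphabetically: bromo, chloro, fluoro.
Assembling the pieces gives 3-bromo-1-chloro-7-fluoroundecan-2-ol.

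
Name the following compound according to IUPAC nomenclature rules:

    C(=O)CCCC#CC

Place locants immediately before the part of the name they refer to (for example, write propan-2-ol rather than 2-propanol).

hept-5-ynal

The longest chain bearing the –CHO group and the multiple bond is 7 carbons long (heptane).
The principal characteristic group is an aldehyde (terminal –CHO), named with the suffix -al.
The chain contains a C≡C triple bond, so the unsaturation ending is -yne.
Choose the numbering such that the aldehyde carbon is C-1 by definition.
This places the triple bond between C-5 and C-6.
Assembling the pieces gives hept-5-ynal.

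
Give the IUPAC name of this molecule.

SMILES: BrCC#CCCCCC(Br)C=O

2,9-dibromonon-7-ynal

The longest carbon chain that includes the –CHO group and the multiple bond has 9 carbons, so the parent hydride is nonane.
The highest-priority functional group is an aldehyde (terminal –CHO), so the name ends in -al.
The chain contains a C≡C triple bond, so the unsaturation ending is -yne.
Choose the numbering such that the aldehyde carbon is C-1 by definition.
With this numbering: the triple bond between C-7 and C-8; bromo groups at C-2 and C-9.
Putting it together: 2,9-dibromonon-7-ynal.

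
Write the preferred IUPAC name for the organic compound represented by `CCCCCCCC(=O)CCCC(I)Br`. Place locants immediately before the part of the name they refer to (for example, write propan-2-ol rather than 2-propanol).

1-bromo-1-iodododecan-5-one

Counting along the main chain through the carbonyl gives 12 carbons: the parent is dodecane.
A ketone (C=O on an internal carbon) is the principal characteristic group, giving the suffix -one.
Number the chain so that numbering from this end puts the carbonyl group at C-5 rather than C-8.
That gives the carbonyl at C-5; a bromo group at C-1; an iodo group at C-1.
The substituents are ordered alphabetically, ignoring any di-/tri- multipliers.
Putting it together: 1-bromo-1-iodododecan-5-one.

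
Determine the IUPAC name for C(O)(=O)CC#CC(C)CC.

5-methylhept-3-ynoic acid

The longest chain bearing the –COOH group and the multiple bond is 7 carbons long (heptane).
The principal characteristic group is a carboxylic acid (terminal –COOH), named with the suffix -oic acid.
There is one C≡C triple bond, indicated by the ending -yne.
Choose the numbering such that the carboxylic acid carbon is C-1 by definition.
With this numbering: the triple bond between C-3 and C-4; a methyl group at C-5.
Assembling the pieces gives 5-methylhept-3-ynoic acid.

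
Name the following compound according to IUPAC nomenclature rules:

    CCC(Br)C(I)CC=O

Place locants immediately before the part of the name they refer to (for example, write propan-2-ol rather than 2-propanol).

Counting along the main chain through the –CHO group gives 6 carbons: the parent is hexane.
An aldehyde (terminal –CHO) is the principal characteristic group, giving the suffix -al.
Choose the numbering such that the aldehyde carbon is C-1 by definition.
This places a bromo group at C-4; an iodo group at C-3.
Substituent prefixes are cited in alphabetical order (multiplying prefixes like di-/tri- are ignored for ordering).
Putting it together: 4-bromo-3-iodohexanal.

4-bromo-3-iodohexanal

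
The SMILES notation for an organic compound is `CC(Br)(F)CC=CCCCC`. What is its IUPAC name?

The longest carbon chain that includes the multiple bond has 9 carbons, so the parent hydride is nonane.
The chain contains a C=C double bond, so the unsaturation ending is -ene.
The numbering direction is chosen so that numbering from this end puts the double bond at C-4 rather than C-5.
This places the double bond between C-4 and C-5; a bromo group at C-2; a fluoro group at C-2.
The substituents are ordered alphabetically, ignoring any di-/tri- multipliers.
Assembling the pieces gives 2-bromo-2-fluoronon-4-ene.

2-bromo-2-fluoronon-4-ene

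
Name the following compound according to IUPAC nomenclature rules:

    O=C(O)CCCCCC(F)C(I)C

7-fluoro-8-iodononanoic acid

Counting along the main chain through the –COOH group gives 9 carbons: the parent is nonane.
A carboxylic acid (terminal –COOH) is the principal characteristic group, giving the suffix -oic acid.
Choose the numbering such that the carboxylic acid carbon is C-1 by definition.
This places a fluoro group at C-7; an iodo group at C-8.
Substituent prefixes are cited in alphabetical order (multiplying prefixes like di-/tri- are ignored for ordering).
The name is 7-fluoro-8-iodononanoic acid.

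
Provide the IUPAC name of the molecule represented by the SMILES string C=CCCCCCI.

7-iodohept-1-ene

The longest carbon chain that includes the multiple bond has 7 carbons, so the parent hydride is heptane.
The chain contains a C=C double bond, so the unsaturation ending is -ene.
The numbering direction is chosen so that numbering from this end puts the double bond at C-1 rather than C-6.
With this numbering: the double bond between C-1 and C-2; an iodo group at C-7.
The name is 7-iodohept-1-ene.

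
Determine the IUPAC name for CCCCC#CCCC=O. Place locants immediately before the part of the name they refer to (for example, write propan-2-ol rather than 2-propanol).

The longest carbon chain that includes the –CHO group and the multiple bond has 9 carbons, so the parent hydride is nonane.
The highest-priority functional group is an aldehyde (terminal –CHO), so the name ends in -al.
A C≡C triple bond in the chain gives the infix -yne-.
The numbering direction is chosen so that the aldehyde carbon is C-1 by definition.
This places the triple bond between C-4 and C-5.
Putting it together: non-4-ynal.

non-4-ynal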